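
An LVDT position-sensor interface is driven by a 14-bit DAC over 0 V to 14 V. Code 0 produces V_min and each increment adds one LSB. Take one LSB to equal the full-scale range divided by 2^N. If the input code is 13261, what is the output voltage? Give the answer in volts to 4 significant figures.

Full-scale range = 14 V. LSB = 14 V / 2^14.
V_out = V_min + code × LSB = 0 V + 13261 × 14 V / 16384
      = 0 V + 11.3314 V = 11.3314 V.

11.33 V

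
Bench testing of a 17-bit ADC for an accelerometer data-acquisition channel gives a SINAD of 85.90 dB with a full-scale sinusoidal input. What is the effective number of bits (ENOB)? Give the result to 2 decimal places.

ENOB = (SINAD − 1.76) / 6.02 = (85.90 − 1.76) / 6.02 = 84.14 / 6.02 = 13.9767.

13.98 bits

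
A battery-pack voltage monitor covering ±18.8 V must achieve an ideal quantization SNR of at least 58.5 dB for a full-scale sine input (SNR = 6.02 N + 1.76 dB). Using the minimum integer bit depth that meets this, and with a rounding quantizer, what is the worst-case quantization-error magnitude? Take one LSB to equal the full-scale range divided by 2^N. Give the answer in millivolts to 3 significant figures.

18.4 mV

The full-scale span is 18.8 − (-18.8) = 37.6 V.
6.02 N + 1.76 ≥ 58.5 gives N ≥ 9.425, so the minimum integer is 10.
LSB = 37.6 V / 2^10 = 36.719 mV.
Max error for round-to-nearest is LSB/2 = 18.4 mV.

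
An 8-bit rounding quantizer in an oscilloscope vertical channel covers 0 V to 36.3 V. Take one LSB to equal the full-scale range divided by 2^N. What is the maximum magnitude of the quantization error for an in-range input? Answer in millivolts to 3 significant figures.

Range is 36.3 V.
Step size = 36.3/256 V = 141.80 mV.
|e|_max = LSB/2 = 70.9 mV.

70.9 mV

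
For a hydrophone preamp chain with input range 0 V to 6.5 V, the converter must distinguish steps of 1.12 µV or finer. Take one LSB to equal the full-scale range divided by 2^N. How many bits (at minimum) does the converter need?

Range is 6.5 V.
Required number of levels: 6.5/1.12 µV = 5.8036e6; smallest N with 2^N ≥ that is 23.

23 bits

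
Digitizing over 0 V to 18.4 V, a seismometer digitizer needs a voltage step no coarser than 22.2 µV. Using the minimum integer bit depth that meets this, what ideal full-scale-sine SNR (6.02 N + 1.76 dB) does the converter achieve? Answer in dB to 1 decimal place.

122.2 dB

Full-scale range = 18.4 V.
Required number of levels: 18.4/22.2 µV = 828830; smallest N with 2^N ≥ that is 20.
Ideal SNR at N = 20: 6.02·20 + 1.76 = 122.2 dB.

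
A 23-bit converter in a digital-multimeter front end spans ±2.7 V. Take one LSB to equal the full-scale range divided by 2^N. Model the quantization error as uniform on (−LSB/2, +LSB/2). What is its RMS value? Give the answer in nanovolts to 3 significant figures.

Range = 2.7 − (-2.7) = 5.4 V.
LSB = 5.4 V ÷ 2^23 = 5.4/8388608 V = 0.64373 µV.
V_rms = LSB/√12 = 0.64373 µV / √12 = 186 nV.

186 nV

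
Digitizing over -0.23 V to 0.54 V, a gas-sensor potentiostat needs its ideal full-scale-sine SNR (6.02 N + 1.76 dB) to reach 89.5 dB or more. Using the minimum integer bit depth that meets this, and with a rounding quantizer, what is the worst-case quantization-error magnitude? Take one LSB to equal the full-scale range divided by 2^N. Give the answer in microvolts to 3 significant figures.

11.7 µV

The full-scale span is 0.54 − (-0.23) = 0.77 V.
6.02 N + 1.76 ≥ 89.5 gives N ≥ 14.575, so the minimum integer is 15.
LSB = 0.77 V / 2^15 = 23.499 µV.
Max error for round-to-nearest is LSB/2 = 11.7 µV.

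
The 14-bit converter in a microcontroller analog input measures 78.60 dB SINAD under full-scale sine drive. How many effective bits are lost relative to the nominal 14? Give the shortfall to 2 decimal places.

1.24 bits

ENOB = (SINAD − 1.76)/6.02 = (78.60 − 1.76)/6.02 = 12.7641 bits.
14 − 12.7641 = 1.24 bits below nominal.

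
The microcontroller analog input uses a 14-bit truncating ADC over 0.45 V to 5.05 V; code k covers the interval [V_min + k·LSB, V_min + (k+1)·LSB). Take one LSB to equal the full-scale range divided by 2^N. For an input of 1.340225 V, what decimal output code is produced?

Range = 5.05 − (0.45) = 4.6 V. LSB = 4.6 V / 2^14 ≈ 280.8 µV.
(V_in − V_min) × 2^14/range = (1.340225 − (0.45)) × 16384/4.6 = 3170.749.
Floor → code = 3170.

3170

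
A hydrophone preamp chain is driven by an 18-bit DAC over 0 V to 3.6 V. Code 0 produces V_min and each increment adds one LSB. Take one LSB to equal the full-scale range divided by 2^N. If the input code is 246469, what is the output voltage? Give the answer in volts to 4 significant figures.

Full-scale range = 3.6 V. LSB = 3.6 V / 2^18.
V_out = 0 + 246469 × (3.6/262144) V
      = 0 + 3.38474 = 3.38474 V.

3.385 V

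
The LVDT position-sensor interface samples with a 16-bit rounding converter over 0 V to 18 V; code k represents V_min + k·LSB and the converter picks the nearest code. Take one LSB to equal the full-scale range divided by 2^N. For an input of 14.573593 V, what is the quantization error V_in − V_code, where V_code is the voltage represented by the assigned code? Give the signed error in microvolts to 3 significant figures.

Full-scale range = 18 V. LSB = 18 V / 2^16 ≈ 274.7 µV.
(V_in − V_min)/LSB = (14.573593 − (0)) × 65536/18 = 53060.8328 → nearest code k = 53061.
Reconstructed level: 0 + 53061 × 18/65536 V = 14.573638916 V.
V_in − V_code = 14.573593 − (14.573638916) = −45.9 µV.

−45.9 µV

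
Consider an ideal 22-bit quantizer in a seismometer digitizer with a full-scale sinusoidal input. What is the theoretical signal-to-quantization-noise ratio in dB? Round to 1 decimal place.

SNR = 6.02·22 + 1.76 = 134.20 dB.

134.2 dB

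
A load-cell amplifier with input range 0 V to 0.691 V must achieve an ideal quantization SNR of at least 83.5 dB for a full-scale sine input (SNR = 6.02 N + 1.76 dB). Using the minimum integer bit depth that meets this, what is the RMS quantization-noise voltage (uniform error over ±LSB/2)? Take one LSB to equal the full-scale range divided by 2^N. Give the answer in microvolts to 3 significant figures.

Range is 0.691 V.
N ≥ (83.5 − 1.76)/6.02 = 13.578 → N_min = 14.
LSB = 0.691 V / 2^14 = 42.175 µV.
σ_q = LSB/√12 = 42.175 µV/3.4641 = 12.2 µV.

12.2 µV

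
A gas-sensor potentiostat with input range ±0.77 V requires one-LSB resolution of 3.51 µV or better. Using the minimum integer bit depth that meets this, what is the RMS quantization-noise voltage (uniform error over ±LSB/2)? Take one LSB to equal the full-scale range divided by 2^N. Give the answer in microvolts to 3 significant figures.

The full-scale span is 0.77 − (-0.77) = 1.54 V.
1.54 V / 3.51 µV = 438700. Since 2^18 = 262144 and 2^19 = 524288, N = 19.
Step size = 1.54/524288 V = 2.9373 µV.
V_rms = LSB/√12 = 0.848 µV.

0.848 µV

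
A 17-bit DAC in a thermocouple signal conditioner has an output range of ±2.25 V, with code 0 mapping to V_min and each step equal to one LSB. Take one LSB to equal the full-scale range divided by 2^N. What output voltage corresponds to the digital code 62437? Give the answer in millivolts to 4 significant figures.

The full-scale span is 2.25 − (-2.25) = 4.5 V. LSB = 4.5 V / 2^17.
V_out = V_min + code × LSB = -2.25 V + 62437 × 4.5 V / 131072
      = -2.25 V + 2.14360 V = -0.106396 V.

-106.4 mV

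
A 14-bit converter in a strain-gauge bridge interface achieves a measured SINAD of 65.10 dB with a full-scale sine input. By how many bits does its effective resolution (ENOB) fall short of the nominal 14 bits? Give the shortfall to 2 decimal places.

3.48 bits

N_eff = (65.10 − 1.76)/6.02 = 10.5216 bits.
Lost resolution: 14 − 10.5216 = 3.4784 bits.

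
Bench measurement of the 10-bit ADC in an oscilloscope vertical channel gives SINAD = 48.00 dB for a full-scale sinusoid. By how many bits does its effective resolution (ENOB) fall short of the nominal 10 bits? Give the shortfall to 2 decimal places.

2.32 bits

Effective bits = (48.00 − 1.76)/6.02 = 7.6811.
Lost resolution: 10 − 7.6811 = 2.3189 bits.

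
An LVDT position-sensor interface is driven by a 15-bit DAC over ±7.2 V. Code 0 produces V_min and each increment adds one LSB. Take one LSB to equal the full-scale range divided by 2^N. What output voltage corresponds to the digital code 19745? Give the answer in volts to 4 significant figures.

The full-scale span is 7.2 − (-7.2) = 14.4 V. LSB = 14.4 V / 2^15.
V_out = V_min + code × LSB = -7.2 V + 19745 × 14.4 V / 32768
      = -7.2 V + 8.67700 V = 1.47700 V.

1.477 V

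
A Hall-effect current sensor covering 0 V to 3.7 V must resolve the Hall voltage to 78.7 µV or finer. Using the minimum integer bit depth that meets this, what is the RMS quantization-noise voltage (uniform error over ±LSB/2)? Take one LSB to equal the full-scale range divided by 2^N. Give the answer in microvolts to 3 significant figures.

16.3 µV

Range is 3.7 V.
Levels needed ≥ 3.7/78.7 µV = 47010. 2^16 = 65536 suffices, so N_min = 16.
Step size = 3.7/65536 V = 56.458 µV.
V_rms = LSB/√12 = 16.3 µV.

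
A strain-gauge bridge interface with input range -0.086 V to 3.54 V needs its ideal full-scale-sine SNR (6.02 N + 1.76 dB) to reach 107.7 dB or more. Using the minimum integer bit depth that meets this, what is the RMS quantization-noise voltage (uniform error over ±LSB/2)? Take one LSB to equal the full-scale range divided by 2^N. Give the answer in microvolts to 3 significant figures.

3.99 µV

Range = 3.54 − (-0.086) = 3.626 V.
N ≥ (107.7 − 1.76)/6.02 = 17.598 → N_min = 18.
LSB = 3.626 V / 2^18 = 13.832 µV.
σ_q = LSB/√12 = 13.832 µV/3.4641 = 3.99 µV.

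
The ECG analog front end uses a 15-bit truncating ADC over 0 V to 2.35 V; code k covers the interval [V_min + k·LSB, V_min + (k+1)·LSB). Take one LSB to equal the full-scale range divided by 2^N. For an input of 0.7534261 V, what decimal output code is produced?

10505

Span = 2.35 V. LSB = 2.35 V / 2^15 ≈ 71.72 µV.
code = ⌊(V_in − V_min)/LSB⌋ = ⌊(V_in − V_min) × 2^15 / range⌋
     = ⌊(0.7534261 − (0)) × 32768 / 2.35⌋ = ⌊0.7534261 × 32768/2.35⌋
     = ⌊10505.645⌋ = 10505.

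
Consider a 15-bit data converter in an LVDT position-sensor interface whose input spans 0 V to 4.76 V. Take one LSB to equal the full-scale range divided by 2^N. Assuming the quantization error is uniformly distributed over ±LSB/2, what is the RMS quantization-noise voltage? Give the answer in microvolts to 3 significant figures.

41.9 µV

Full-scale range = 4.76 V.
LSB = 4.76 V ÷ 2^15 = 4.76/32768 V = 145.26 µV.
RMS of a uniform error over width LSB is LSB/√12 = 41.9 µV.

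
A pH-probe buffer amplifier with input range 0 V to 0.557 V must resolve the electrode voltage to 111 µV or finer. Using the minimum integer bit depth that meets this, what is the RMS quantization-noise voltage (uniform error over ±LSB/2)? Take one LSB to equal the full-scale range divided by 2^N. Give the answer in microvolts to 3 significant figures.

V_FS = 0.557 V.
Required number of levels: 0.557/111 µV = 5018.0; smallest N with 2^N ≥ that is 13.
LSB = 0.557 V ÷ 2^13 = 0.557/8192 V = 67.993 µV.
V_rms = LSB/√12 = 19.6 µV.

19.6 µV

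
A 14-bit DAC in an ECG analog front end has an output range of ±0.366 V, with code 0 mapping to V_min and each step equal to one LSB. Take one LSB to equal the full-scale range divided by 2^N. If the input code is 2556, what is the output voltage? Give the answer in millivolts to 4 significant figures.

-251.8 mV

Span: 0.366 V − (-0.366 V) = 0.732 V. LSB = 0.732 V / 2^14.
Output = V_min + (2556/16384) × range = -0.366 + 0.156006 × 0.732 V
      = -0.366 + 0.114196 = -0.251804 V.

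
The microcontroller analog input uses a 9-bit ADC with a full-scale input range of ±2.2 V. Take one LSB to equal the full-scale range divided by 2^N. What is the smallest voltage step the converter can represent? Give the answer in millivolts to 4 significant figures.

Span: 2.2 V − (-2.2 V) = 4.4 V.
2^9 = 512 levels.
Step size = 4.4/512 V = 8.594 mV.

8.594 mV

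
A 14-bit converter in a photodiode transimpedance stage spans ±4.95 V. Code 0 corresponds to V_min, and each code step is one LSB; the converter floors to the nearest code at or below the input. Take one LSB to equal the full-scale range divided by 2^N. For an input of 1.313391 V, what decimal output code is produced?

Full-scale range = 4.95 V − (-4.95 V) = 9.9 V. LSB = 9.9 V / 2^14 ≈ 0.6042 mV.
code = ⌊(V_in − V_min)/LSB⌋ = ⌊(V_in − V_min) × 2^14 / range⌋
     = ⌊(1.313391 − (-4.95)) × 16384 / 9.9⌋ = ⌊6.263391 × 16384/9.9⌋
     = ⌊10365.596⌋ = 10365.

10365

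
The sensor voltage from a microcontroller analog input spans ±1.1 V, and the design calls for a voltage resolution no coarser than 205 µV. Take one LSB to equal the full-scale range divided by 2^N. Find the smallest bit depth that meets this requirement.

Full-scale range = 1.1 V − (-1.1 V) = 2.2 V.
Levels needed ≥ 2.2/205 µV = 10730. 2^14 = 16384 suffices, so N_min = 14.

14 bits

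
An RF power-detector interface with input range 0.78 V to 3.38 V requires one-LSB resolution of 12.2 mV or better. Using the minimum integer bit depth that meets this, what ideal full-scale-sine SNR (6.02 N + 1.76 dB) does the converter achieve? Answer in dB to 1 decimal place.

Span: 3.38 V − (0.78 V) = 2.6 V.
2.6 V / 12.2 mV = 213.1. Since 2^7 = 128 and 2^8 = 256, N = 8.
Ideal SNR at N = 8: 6.02·8 + 1.76 = 49.9 dB.

49.9 dB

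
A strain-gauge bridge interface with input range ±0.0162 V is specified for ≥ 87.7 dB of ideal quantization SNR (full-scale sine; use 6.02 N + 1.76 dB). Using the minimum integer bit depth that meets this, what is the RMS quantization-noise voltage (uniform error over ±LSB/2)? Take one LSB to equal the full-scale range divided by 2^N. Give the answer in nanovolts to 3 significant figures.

The full-scale span is 0.0162 − (-0.0162) = 0.0324 V.
6.02 N + 1.76 ≥ 87.7 gives N ≥ 14.276, so the minimum integer is 15.
LSB = 0.0324 V ÷ 2^15 = 0.0324/32768 V = 0.98877 µV.
V_rms = LSB/√12 = 285 nV.

285 nV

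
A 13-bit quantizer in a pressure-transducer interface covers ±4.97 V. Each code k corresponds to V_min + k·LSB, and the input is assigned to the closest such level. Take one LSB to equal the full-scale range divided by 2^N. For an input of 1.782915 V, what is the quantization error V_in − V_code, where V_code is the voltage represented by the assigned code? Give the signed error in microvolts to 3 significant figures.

Span: 4.97 V − (-4.97 V) = 9.94 V. LSB = 9.94 V / 2^13 ≈ 1.213 mV.
(V_in − V_min)/LSB = (1.782915 − (-4.97)) × 8192/9.94 = 5565.3802 → nearest code k = 5565.
Reconstructed level: -4.97 + 5565 × 9.94/8192 V = 1.782453613 V.
e = 1.782915 − (1.782453613) = +461 µV.

+461 µV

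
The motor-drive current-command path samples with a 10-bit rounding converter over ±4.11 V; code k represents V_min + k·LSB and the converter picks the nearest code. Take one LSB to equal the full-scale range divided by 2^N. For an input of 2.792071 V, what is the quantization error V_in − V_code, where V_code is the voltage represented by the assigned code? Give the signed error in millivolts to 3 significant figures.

−1.44 mV

The full-scale span is 4.11 − (-4.11) = 8.22 V. LSB = 8.22 V / 2^10 ≈ 8.027 mV.
(2.792071 − (-4.11)) / LSB = 6.902071 × 1024/8.22 = 859.8200. Nearest integer: k = 860.
V_code = -4.11 + (860/1024) × 8.22 = 2.793515625 V.
Error = V_in − V_code = 2.792071 − (2.793515625) = −1.44 mV.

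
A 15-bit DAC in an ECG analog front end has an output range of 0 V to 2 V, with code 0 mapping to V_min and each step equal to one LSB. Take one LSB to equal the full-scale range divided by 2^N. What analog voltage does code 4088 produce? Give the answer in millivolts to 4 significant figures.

249.5 mV

Full-scale range = 2 V. LSB = 2 V / 2^15.
V_out = V_min + code × LSB = 0 V + 4088 × 2 V / 32768
      = 0 + 0.249512 = 0.249512 V.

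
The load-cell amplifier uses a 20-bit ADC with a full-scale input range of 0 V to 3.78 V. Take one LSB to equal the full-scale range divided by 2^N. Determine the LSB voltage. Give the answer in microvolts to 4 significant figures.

Full-scale range = 3.78 V.
Number of codes = 2^20 = 1048576.
LSB = 3.78 V ÷ 2^20 = 3.78/1048576 V = 3.605 µV.

3.605 µV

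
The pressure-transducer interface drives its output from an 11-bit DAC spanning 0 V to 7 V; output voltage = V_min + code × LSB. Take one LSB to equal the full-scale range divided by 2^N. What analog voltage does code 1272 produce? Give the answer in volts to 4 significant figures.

4.348 V

Full-scale range = 7 V. LSB = 7 V / 2^11.
Output = V_min + (1272/2048) × range = 0 + 0.621094 × 7 V
      = 0 V + 4.34766 V = 4.34766 V.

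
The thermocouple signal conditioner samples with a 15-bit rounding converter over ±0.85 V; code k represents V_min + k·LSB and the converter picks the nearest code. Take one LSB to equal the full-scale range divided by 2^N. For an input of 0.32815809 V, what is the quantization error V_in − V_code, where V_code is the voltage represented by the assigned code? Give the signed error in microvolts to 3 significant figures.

Range = 0.85 − (-0.85) = 1.7 V. LSB = 1.7 V / 2^15 ≈ 51.88 µV.
(V_in − V_min)/LSB = (0.32815809 − (-0.85)) × 32768/1.7 = 22709.3437 → nearest code k = 22709.
Reconstructed level: -0.85 + 22709 × 1.7/32768 V = 0.32814025879 V.
e = 0.32815809 − (0.32814025879) = +17.8 µV.

+17.8 µV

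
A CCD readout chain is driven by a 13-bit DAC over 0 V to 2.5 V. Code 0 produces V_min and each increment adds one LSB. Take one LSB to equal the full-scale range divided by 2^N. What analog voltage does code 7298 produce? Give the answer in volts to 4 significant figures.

2.227 V

Range is 2.5 V. LSB = 2.5 V / 2^13.
V_out = V_min + code × LSB = 0 V + 7298 × 2.5 V / 8192
      = 0 + 2.22717 = 2.22717 V.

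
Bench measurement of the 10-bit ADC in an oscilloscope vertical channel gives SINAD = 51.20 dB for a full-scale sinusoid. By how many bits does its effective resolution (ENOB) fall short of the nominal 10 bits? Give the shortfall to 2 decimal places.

ENOB = (SINAD − 1.76)/6.02 = (51.20 − 1.76)/6.02 = 8.2126 bits.
Shortfall = 10 − 8.2126 = 1.7874 bits.

1.79 bits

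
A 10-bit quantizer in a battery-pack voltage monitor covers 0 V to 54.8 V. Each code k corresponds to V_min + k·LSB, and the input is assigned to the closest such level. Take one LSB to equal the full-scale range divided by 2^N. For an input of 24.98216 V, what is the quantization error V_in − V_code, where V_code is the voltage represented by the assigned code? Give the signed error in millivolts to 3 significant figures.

−9.64 mV

Span = 54.8 V. LSB = 54.8 V / 2^10 ≈ 53.52 mV.
Position in LSBs: (24.98216 − (0)) × 1024/54.8 = 466.8199; rounding gives k = 467.
Reconstructed level: 0 + 467 × 54.8/1024 V = 24.99179688 V.
V_in − V_code = 24.98216 − (24.99179688) = −9.64 mV.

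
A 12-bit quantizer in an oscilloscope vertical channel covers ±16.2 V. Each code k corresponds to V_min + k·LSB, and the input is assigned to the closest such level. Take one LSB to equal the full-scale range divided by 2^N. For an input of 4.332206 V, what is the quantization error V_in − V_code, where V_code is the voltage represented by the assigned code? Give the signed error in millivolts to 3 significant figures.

−2.56 mV

The full-scale span is 16.2 − (-16.2) = 32.4 V. LSB = 32.4 V / 2^12 ≈ 7.910 mV.
(V_in − V_min)/LSB = (4.332206 − (-16.2)) × 4096/32.4 = 2595.6764 → nearest code k = 2596.
V_code = -16.2 + (2596/4096) × 32.4 = 4.334765625 V.
e = 4.332206 − (4.334765625) = −2.56 mV.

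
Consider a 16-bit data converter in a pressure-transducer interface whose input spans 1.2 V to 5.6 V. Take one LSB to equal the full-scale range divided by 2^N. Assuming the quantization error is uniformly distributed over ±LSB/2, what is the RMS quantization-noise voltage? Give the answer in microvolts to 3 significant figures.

19.4 µV

Span: 5.6 V − (1.2 V) = 4.4 V.
Step size = 4.4/65536 V = 67.139 µV.
RMS of a uniform error over width LSB is LSB/√12 = 19.4 µV.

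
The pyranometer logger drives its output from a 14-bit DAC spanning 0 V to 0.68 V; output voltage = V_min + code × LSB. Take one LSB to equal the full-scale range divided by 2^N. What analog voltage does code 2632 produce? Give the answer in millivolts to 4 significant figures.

109.2 mV

Range is 0.68 V. LSB = 0.68 V / 2^14.
Output = V_min + (2632/16384) × range = 0 + 0.160645 × 0.68 V
      = 0 V + 0.109238 V = 0.109238 V.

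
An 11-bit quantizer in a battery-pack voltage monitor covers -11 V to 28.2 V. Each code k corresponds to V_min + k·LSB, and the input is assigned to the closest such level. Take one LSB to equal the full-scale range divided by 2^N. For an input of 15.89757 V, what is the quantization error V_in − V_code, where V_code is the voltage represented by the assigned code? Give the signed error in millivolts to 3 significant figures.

The full-scale span is 28.2 − (-11) = 39.2 V. LSB = 39.2 V / 2^11 ≈ 19.14 mV.
(15.89757 − (-11)) / LSB = 26.89757 × 2048/39.2 = 1405.2608. Nearest integer: k = 1405.
V_code = V_min + k × range/2^11 = -11 + 1405 × 39.2/2048 = 15.89257813 V.
Error = V_in − V_code = 15.89757 − (15.89257813) = +4.99 mV.

+4.99 mV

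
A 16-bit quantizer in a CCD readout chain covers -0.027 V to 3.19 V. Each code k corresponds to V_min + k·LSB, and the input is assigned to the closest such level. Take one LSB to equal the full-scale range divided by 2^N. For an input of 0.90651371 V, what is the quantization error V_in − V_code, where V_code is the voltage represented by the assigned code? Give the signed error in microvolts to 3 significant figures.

Full-scale range = 3.19 V − (-0.027 V) = 3.217 V. LSB = 3.217 V / 2^16 ≈ 49.09 µV.
(V_in − V_min)/LSB = (0.90651371 − (-0.027)) × 65536/3.217 = 19017.3312 → nearest code k = 19017.
V_code = -0.027 + (19017/65536) × 3.217 = 0.90649745178 V.
e = 0.90651371 − (0.90649745178) = +16.3 µV.

+16.3 µV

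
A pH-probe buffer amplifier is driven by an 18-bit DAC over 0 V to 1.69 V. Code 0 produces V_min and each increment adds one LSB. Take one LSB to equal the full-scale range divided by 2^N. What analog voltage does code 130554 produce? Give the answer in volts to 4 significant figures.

Range is 1.69 V. LSB = 1.69 V / 2^18.
V_out = 0 + 130554 × (1.69/262144) V
      = 0 + 0.841661 = 0.841661 V.

0.8417 V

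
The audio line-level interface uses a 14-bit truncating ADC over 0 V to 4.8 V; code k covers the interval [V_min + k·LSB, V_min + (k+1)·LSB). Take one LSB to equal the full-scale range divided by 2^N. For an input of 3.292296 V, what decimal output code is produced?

11237

Span = 4.8 V. LSB = 4.8 V / 2^14 ≈ 293.0 µV.
code = ⌊(V_in − V_min)/LSB⌋ = ⌊(V_in − V_min) × 2^14 / range⌋
     = ⌊(3.292296 − (0)) × 16384 / 4.8⌋ = ⌊3.292296 × 16384/4.8⌋
     = ⌊11237.704⌋ = 11237.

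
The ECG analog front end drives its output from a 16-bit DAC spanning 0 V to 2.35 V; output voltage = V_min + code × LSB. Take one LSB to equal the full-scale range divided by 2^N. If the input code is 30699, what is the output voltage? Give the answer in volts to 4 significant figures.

Full-scale range = 2.35 V. LSB = 2.35 V / 2^16.
V_out = V_min + code × LSB = 0 V + 30699 × 2.35 V / 65536
      = 0 + 1.10081 = 1.10081 V.

1.101 V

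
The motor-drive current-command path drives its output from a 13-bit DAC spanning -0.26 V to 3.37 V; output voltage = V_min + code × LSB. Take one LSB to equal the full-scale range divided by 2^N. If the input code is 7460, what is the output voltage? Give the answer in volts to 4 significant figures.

The full-scale span is 3.37 − (-0.26) = 3.63 V. LSB = 3.63 V / 2^13.
V_out = V_min + code × LSB = -0.26 V + 7460 × 3.63 V / 8192
      = -0.26 + 3.30564 = 3.04564 V.

3.046 V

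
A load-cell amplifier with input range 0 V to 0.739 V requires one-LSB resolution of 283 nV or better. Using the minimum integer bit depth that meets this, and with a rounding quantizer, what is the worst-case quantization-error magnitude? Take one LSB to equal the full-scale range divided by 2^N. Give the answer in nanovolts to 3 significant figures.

88.1 nV

V_FS = 0.739 V.
0.739 V / 283 nV = 2.611e6. Since 2^21 = 2097152 and 2^22 = 4194304, N = 22.
LSB = 0.739 V / 2^22 = 176.19 nV.
Half an LSB is 88.1 nV.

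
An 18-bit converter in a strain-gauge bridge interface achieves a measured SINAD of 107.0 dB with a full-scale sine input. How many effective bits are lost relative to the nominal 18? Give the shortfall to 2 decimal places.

0.52 bits

Effective bits = (107.0 − 1.76)/6.02 = 17.4817.
Lost resolution: 18 − 17.4817 = 0.5183 bits.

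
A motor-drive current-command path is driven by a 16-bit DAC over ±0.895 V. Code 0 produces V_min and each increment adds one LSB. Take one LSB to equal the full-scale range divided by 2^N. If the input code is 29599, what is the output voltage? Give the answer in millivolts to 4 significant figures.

-86.56 mV

The full-scale span is 0.895 − (-0.895) = 1.79 V. LSB = 1.79 V / 2^16.
V_out = V_min + code × LSB = -0.895 V + 29599 × 1.79 V / 65536
      = -0.895 + 0.808444 = -0.0865556 V.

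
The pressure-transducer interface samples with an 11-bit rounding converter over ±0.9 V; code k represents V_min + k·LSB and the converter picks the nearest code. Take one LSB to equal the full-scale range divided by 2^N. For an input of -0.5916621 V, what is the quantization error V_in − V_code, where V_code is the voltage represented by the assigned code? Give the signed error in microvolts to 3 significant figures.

−158 µV

Range = 0.9 − (-0.9) = 1.8 V. LSB = 1.8 V / 2^11 ≈ 0.8789 mV.
Position in LSBs: (-0.5916621 − (-0.9)) × 2048/1.8 = 350.8200; rounding gives k = 351.
V_code = -0.9 + (351/2048) × 1.8 = -0.5915039063 V.
V_in − V_code = -0.5916621 − (-0.5915039063) = −158 µV.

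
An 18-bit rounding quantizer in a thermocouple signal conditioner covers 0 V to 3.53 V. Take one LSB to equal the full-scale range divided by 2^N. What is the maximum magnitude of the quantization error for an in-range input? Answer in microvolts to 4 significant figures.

V_FS = 3.53 V.
One LSB is 3.53 V / 262144 = 13.4659 µV.
|e|_max = LSB/2 = 6.733 µV.

6.733 µV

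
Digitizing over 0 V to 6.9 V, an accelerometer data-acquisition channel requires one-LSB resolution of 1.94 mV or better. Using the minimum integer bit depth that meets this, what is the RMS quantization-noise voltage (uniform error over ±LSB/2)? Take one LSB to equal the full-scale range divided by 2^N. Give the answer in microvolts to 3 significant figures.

486 µV

Full-scale range = 6.9 V.
6.9 V / 1.94 mV = 3557. Since 2^11 = 2048 and 2^12 = 4096, N = 12.
LSB = 6.9 V / 2^12 = 1.6846 mV.
V_rms = LSB/√12 = 486 µV.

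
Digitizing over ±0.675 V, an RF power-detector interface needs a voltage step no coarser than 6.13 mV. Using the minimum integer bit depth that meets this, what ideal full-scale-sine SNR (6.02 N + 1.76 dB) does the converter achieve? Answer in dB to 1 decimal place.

The full-scale span is 0.675 − (-0.675) = 1.35 V.
Need 2^N ≥ 1.35 V / 6.13 mV = 220.2 → N_min = 8.
SNR = 6.02 × 8 + 1.76 = 49.92 dB.

49.9 dB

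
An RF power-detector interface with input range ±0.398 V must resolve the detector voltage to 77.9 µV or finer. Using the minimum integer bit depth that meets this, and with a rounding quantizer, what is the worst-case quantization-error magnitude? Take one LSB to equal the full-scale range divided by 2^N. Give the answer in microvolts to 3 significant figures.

The full-scale span is 0.398 − (-0.398) = 0.796 V.
Levels needed ≥ 0.796/77.9 µV = 10220. 2^14 = 16384 suffices, so N_min = 14.
Step size = 0.796/16384 V = 48.584 µV.
|e|_max = LSB/2 = 24.3 µV.

24.3 µV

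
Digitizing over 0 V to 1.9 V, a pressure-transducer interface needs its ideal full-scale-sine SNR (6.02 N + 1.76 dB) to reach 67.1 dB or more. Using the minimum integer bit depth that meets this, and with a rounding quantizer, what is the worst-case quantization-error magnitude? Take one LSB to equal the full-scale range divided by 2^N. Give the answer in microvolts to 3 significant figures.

464 µV

Span = 1.9 V.
Solving 6.02 N ≥ 67.1 − 1.76: N ≥ 10.854. Round up → N = 11.
LSB = 1.9 V / 2^11 = 0.92773 mV.
|e|_max = LSB/2 = 464 µV.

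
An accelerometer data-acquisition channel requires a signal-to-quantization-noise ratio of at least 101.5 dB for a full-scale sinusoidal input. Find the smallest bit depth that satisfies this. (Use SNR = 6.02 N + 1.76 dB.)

17 bits

6.02 N + 1.76 ≥ 101.5 gives N ≥ 16.568, so the minimum integer is 17.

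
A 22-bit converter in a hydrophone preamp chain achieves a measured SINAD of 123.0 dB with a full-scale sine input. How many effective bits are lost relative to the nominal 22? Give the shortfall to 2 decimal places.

ENOB = (SINAD − 1.76)/6.02 = (123.0 − 1.76)/6.02 = 20.1395 bits.
Shortfall = 22 − 20.1395 = 1.8605 bits.

1.86 bits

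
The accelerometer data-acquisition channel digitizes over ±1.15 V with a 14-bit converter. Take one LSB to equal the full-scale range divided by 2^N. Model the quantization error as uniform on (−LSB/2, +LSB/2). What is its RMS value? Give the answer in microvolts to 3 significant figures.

The full-scale span is 1.15 − (-1.15) = 2.3 V.
Step size = 2.3/16384 V = 140.38 µV.
RMS of a uniform error over width LSB is LSB/√12 = 40.5 µV.

40.5 µV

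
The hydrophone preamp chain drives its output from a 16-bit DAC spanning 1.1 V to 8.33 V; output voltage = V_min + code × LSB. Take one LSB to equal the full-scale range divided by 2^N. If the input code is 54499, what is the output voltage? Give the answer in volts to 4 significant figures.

Span: 8.33 V − (1.1 V) = 7.23 V. LSB = 7.23 V / 2^16.
V_out = 1.1 + 54499 × (7.23/65536) V
      = 1.1 + 6.01239 = 7.11239 V.

7.112 V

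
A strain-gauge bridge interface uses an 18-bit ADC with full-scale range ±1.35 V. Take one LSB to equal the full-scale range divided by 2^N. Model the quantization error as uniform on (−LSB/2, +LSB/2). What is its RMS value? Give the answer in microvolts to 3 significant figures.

2.97 µV

Full-scale range = 1.35 V − (-1.35 V) = 2.7 V.
LSB = 2.7 V ÷ 2^18 = 2.7/262144 V = 10.300 µV.
V_rms = LSB/√12 = 10.300 µV / √12 = 2.97 µV.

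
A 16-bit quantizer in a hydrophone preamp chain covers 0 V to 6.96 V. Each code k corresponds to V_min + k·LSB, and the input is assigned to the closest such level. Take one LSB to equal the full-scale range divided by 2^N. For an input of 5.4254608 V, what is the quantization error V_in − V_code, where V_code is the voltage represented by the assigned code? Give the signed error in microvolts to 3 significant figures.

V_FS = 6.96 V. LSB = 6.96 V / 2^16 ≈ 106.2 µV.
(5.4254608 − (0)) / LSB = 5.4254608 × 65536/6.96 = 51086.6378. Nearest integer: k = 51087.
Reconstructed level: 0 + 51087 × 6.96/65536 V = 5.4254992676 V.
Error = V_in − V_code = 5.4254608 − (5.4254992676) = −38.5 µV.

−38.5 µV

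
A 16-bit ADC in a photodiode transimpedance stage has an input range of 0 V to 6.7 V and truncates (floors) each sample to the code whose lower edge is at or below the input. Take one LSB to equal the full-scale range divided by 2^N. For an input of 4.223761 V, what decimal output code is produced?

41314

Full-scale range = 6.7 V. LSB = 6.7 V / 2^16 ≈ 102.2 µV.
V_in − V_min = 4.223761 − (0) = 4.223761 V.
Divide by LSB: 4.223761 × 65536/6.7 = 41314.6867.
Truncating gives code 41314.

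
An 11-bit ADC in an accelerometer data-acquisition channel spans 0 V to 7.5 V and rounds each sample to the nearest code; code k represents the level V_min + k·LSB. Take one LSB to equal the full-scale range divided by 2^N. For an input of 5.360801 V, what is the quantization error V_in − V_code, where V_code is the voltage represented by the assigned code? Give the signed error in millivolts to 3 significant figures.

−0.527 mV

V_FS = 7.5 V. LSB = 7.5 V / 2^11 ≈ 3.662 mV.
(5.360801 − (0)) / LSB = 5.360801 × 2048/7.5 = 1463.8561. Nearest integer: k = 1464.
V_code = 0 + (1464/2048) × 7.5 = 5.361328125 V.
V_in − V_code = 5.360801 − (5.361328125) = −0.527 mV.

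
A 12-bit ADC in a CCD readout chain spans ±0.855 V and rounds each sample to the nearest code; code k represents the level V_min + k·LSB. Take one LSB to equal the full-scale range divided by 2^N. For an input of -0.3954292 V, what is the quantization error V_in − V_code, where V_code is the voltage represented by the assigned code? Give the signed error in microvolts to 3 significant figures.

−75.2 µV

Range = 0.855 − (-0.855) = 1.71 V. LSB = 1.71 V / 2^12 ≈ 417.5 µV.
(V_in − V_min)/LSB = (-0.3954292 − (-0.855)) × 4096/1.71 = 1100.8199 → nearest code k = 1101.
Reconstructed level: -0.855 + 1101 × 1.71/4096 V = -0.3953540039 V.
Error = V_in − V_code = -0.3954292 − (-0.3953540039) = −75.2 µV.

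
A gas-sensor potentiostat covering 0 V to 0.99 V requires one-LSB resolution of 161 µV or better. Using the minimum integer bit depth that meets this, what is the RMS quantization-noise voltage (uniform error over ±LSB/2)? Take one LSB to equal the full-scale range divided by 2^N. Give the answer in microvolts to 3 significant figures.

Full-scale range = 0.99 V.
Required number of levels: 0.99/161 µV = 6149.1; smallest N with 2^N ≥ that is 13.
Step size = 0.99/8192 V = 120.85 µV.
RMS noise = LSB/√12 = 34.9 µV.

34.9 µV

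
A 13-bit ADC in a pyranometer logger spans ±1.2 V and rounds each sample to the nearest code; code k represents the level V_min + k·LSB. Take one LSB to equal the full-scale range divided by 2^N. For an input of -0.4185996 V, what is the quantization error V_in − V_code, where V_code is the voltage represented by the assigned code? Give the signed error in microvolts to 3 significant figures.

Range = 1.2 − (-1.2) = 2.4 V. LSB = 2.4 V / 2^13 ≈ 293.0 µV.
Position in LSBs: (-0.4185996 − (-1.2)) × 8192/2.4 = 2667.1800; rounding gives k = 2667.
V_code = -1.2 + (2667/8192) × 2.4 = -0.4186523438 V.
Error = V_in − V_code = -0.4185996 − (-0.4186523438) = +52.7 µV.

+52.7 µV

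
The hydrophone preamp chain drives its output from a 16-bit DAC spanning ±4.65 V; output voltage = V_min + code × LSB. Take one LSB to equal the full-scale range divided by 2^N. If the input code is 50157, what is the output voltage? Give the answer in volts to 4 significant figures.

2.468 V

The full-scale span is 4.65 − (-4.65) = 9.3 V. LSB = 9.3 V / 2^16.
V_out = V_min + code × LSB = -4.65 V + 50157 × 9.3 V / 65536
      = -4.65 V + 7.11762 V = 2.46762 V.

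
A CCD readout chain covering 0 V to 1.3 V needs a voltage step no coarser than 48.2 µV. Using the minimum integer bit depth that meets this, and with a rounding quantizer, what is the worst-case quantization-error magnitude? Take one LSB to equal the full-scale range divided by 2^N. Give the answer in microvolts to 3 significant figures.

19.8 µV

Full-scale range = 1.3 V.
Levels needed ≥ 1.3/48.2 µV = 26970. 2^15 = 32768 suffices, so N_min = 15.
One LSB is 1.3 V / 32768 = 39.673 µV.
Max error for round-to-nearest is LSB/2 = 19.8 µV.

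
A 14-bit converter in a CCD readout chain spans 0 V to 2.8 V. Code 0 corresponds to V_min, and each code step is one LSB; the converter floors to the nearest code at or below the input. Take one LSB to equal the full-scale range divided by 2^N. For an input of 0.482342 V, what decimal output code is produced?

2822

Range is 2.8 V. LSB = 2.8 V / 2^14 ≈ 170.9 µV.
(V_in − V_min) × 2^14/range = (0.482342 − (0)) × 16384/2.8 = 2822.390.
Floor → code = 2822.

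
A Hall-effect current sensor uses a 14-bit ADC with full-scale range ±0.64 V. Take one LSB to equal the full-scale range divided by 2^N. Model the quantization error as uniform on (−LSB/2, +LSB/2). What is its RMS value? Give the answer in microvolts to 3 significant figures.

The full-scale span is 0.64 − (-0.64) = 1.28 V.
LSB = 1.28 V / 2^14 = 78.125 µV.
RMS of a uniform error over width LSB is LSB/√12 = 22.6 µV.

22.6 µV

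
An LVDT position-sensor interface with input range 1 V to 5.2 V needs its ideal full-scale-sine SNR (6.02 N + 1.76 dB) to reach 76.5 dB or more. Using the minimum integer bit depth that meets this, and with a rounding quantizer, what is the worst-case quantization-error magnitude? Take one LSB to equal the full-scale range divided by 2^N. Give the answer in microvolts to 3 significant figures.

256 µV

Full-scale range = 5.2 V − (1 V) = 4.2 V.
N ≥ (76.5 − 1.76)/6.02 = 12.415 → N_min = 13.
LSB = 4.2 V / 2^13 = 0.51270 mV.
|e|_max = LSB/2 = 256 µV.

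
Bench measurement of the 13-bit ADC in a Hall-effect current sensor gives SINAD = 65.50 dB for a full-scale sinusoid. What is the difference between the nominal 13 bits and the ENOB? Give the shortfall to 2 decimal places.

ENOB = (SINAD − 1.76)/6.02 = (65.50 − 1.76)/6.02 = 10.5880 bits.
Lost resolution: 13 − 10.5880 = 2.4120 bits.

2.41 bits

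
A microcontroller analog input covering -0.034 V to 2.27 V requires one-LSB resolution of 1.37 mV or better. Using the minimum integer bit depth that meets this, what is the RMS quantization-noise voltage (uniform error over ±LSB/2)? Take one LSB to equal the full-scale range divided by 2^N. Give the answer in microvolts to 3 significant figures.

325 µV

The full-scale span is 2.27 − (-0.034) = 2.304 V.
Need 2^N ≥ 2.304 V / 1.37 mV = 1682 → N_min = 11.
LSB = 2.304 V ÷ 2^11 = 2.304/2048 V = 1.1250 mV.
V_rms = LSB/√12 = 325 µV.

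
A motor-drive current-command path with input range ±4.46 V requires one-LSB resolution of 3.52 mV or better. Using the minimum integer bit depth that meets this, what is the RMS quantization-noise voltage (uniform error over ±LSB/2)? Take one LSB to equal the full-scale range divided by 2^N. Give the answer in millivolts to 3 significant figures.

The full-scale span is 4.46 − (-4.46) = 8.92 V.
8.92 V / 3.52 mV = 2534. Since 2^11 = 2048 and 2^12 = 4096, N = 12.
LSB = 8.92 V / 2^12 = 2.1777 mV.
V_rms = LSB/√12 = 0.629 mV.

0.629 mV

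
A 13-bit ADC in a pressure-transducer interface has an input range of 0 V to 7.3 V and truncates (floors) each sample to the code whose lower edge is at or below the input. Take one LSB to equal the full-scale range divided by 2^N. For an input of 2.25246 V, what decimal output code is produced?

2527

V_FS = 7.3 V. LSB = 7.3 V / 2^13 ≈ 0.8911 mV.
code = ⌊(V_in − V_min)/LSB⌋ = ⌊(V_in − V_min) × 2^13 / range⌋
     = ⌊(2.25246 − (0)) × 8192 / 7.3⌋ = ⌊2.25246 × 8192/7.3⌋
     = ⌊2527.692⌋ = 2527.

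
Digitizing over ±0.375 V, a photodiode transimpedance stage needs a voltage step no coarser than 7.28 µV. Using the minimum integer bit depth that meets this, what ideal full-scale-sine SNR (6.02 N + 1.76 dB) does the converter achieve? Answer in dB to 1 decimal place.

Span: 0.375 V − (-0.375 V) = 0.75 V.
Need 2^N ≥ 0.75 V / 7.28 µV = 103000 → N_min = 17.
Ideal SNR at N = 17: 6.02·17 + 1.76 = 104.1 dB.

104.1 dB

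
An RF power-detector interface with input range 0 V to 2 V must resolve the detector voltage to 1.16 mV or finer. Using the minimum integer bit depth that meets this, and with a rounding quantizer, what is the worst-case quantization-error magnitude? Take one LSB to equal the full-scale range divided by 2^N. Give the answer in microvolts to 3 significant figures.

488 µV

V_FS = 2 V.
Required number of levels: 2/1.16 mV = 1724.1; smallest N with 2^N ≥ that is 11.
LSB = 2 V / 2^11 = 0.97656 mV.
Half an LSB is 488 µV.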